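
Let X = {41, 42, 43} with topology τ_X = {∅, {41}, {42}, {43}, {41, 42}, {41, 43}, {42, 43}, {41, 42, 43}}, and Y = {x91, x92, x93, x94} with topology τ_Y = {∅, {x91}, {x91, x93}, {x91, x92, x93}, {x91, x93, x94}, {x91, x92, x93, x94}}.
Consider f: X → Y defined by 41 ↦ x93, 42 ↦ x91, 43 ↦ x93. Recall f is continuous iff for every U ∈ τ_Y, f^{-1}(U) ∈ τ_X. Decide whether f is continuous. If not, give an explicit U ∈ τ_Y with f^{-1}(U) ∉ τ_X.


f IS continuous.

Compute f^{-1}(U) for each U ∈ τ_Y:
  U = ∅: f^{-1}(U) = ∅ ∈ τ_X ✓.
  U = {x91}: f^{-1}(U) = {42} ∈ τ_X ✓.
  U = {x91, x93}: f^{-1}(U) = {41, 42, 43} ∈ τ_X ✓.
  U = {x91, x92, x93}: f^{-1}(U) = {41, 42, 43} ∈ τ_X ✓.
  U = {x91, x93, x94}: f^{-1}(U) = {41, 42, 43} ∈ τ_X ✓.
  U = {x91, x92, x93, x94}: f^{-1}(U) = {41, 42, 43} ∈ τ_X ✓.
Every preimage lies in τ_X, so f IS continuous.


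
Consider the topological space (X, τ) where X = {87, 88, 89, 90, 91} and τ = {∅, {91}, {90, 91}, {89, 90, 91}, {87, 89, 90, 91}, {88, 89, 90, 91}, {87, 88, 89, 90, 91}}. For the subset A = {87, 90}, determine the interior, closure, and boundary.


int(A) = ∅, cl(A) = {87, 88, 89, 90}, ∂A = {87, 88, 89, 90}.

Closed sets in (X, τ) are complements of opens:
  closed(X, τ) = {∅, {87}, {88}, {87, 88}, {87, 88, 89}, {87, 88, 89, 90}, {87, 88, 89, 90, 91}}.
int(A) = ⋃ {U ∈ τ : U ⊆ A}. Opens contained in A: ∅.
Taking the union of these: int(A) = ∅.
cl(A) = ⋂ {C closed : A ⊆ C}. Closed sets containing A: {87, 88, 89, 90}, {87, 88, 89, 90, 91}.
Intersecting these: cl(A) = {87, 88, 89, 90}.
∂A = cl(A) ∖ int(A) = {87, 88, 89, 90} ∖ ∅ = {87, 88, 89, 90}.


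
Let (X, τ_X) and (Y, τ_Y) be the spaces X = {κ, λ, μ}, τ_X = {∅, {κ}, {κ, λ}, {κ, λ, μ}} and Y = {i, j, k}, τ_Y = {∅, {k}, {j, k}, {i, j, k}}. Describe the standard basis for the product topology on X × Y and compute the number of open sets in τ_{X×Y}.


Basis B = {∅ × ∅, {κ} × {k}, {κ} × {j, k}, {κ, λ} × {k}, {κ} × {i, j, k}, {κ, λ, μ} × {k}, {κ, λ} × {j, k}, {κ, λ} × {i, j, k}, {κ, λ, μ} × {j, k}, {κ, λ, μ} × {i, j, k}}; |τ_{X×Y}| = 20.

Enumerate products U × V with U ∈ τ_X, V ∈ τ_Y (deduplicated):
  ∅ × ∅ = {} (∅)
  {κ} × {k} = {(κ,k)}
  {κ} × {j, k} = {(κ,j), (κ,k)}
  {κ, λ} × {k} = {(κ,k), (λ,k)}
  {κ} × {i, j, k} = {(κ,i), (κ,j), (κ,k)}
  {κ, λ, μ} × {k} = {(κ,k), (λ,k), (μ,k)}
  {κ, λ} × {j, k} = {(κ,j), (κ,k), (λ,j), (λ,k)}
  {κ, λ} × {i, j, k} = {(κ,i), (κ,j), (κ,k), (λ,i), (λ,j), (λ,k)}
  {κ, λ, μ} × {j, k} = {(κ,j), (κ,k), (λ,j), (λ,k), (μ,j), (μ,k)}
  {κ, λ, μ} × {i, j, k} = {(κ,i), (κ,j), (κ,k), (λ,i), (λ,j), (λ,k), (μ,i), (μ,j), (μ,k)}
These 10 distinct sets form the basis B.
Close under arbitrary unions to get τ_{X×Y}; counting gives |τ_{X×Y}| = 20.


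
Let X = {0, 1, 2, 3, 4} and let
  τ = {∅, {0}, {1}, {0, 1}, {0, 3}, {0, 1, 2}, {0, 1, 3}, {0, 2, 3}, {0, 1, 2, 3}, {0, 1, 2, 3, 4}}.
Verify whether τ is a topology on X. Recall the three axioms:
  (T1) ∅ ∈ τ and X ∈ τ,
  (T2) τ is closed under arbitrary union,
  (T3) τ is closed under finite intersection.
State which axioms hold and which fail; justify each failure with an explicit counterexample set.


τ is NOT a topology on X.

Axiom (T1): ∅ ∈ τ? Yes; X ∈ τ? Yes.
Axiom (T2/T3): check pairwise unions and intersections of members of τ.
Counterexample for (T3): {0, 1, 2} ∩ {0, 2, 3} = {0, 2} ∉ τ. Therefore τ is NOT a topology.


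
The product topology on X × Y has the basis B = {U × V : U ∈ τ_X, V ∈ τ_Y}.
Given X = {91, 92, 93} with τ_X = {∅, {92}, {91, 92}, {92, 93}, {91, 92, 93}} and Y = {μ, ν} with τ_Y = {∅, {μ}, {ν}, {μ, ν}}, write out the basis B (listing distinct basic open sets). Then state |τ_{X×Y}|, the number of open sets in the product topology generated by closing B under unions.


Basis B = {∅ × ∅, {92} × {μ}, {92} × {ν}, {91, 92} × {μ}, {91, 92} × {ν}, {92} × {μ, ν}, {92, 93} × {μ}, {92, 93} × {ν}, {91, 92, 93} × {μ}, {91, 92, 93} × {ν}, {91, 92} × {μ, ν}, {92, 93} × {μ, ν}, {91, 92, 93} × {μ, ν}}; |τ_{X×Y}| = 25.

Enumerate products U × V with U ∈ τ_X, V ∈ τ_Y (deduplicated):
  ∅ × ∅ = {} (∅)
  {92} × {μ} = {(92,μ)}
  {92} × {ν} = {(92,ν)}
  {91, 92} × {μ} = {(91,μ), (92,μ)}
  {91, 92} × {ν} = {(91,ν), (92,ν)}
  {92} × {μ, ν} = {(92,μ), (92,ν)}
  {92, 93} × {μ} = {(92,μ), (93,μ)}
  {92, 93} × {ν} = {(92,ν), (93,ν)}
  {91, 92, 93} × {μ} = {(91,μ), (92,μ), (93,μ)}
  {91, 92, 93} × {ν} = {(91,ν), (92,ν), (93,ν)}
  {91, 92} × {μ, ν} = {(91,μ), (91,ν), (92,μ), (92,ν)}
  {92, 93} × {μ, ν} = {(92,μ), (92,ν), (93,μ), (93,ν)}
  {91, 92, 93} × {μ, ν} = {(91,μ), (91,ν), (92,μ), (92,ν), (93,μ), (93,ν)}
These 13 distinct sets form the basis B.
Close under arbitrary unions to get τ_{X×Y}; counting gives |τ_{X×Y}| = 25.


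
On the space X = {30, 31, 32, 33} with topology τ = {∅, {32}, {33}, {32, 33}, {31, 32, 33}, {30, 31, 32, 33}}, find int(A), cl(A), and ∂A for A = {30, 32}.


int(A) = {32}, cl(A) = {30, 31, 32}, ∂A = {30, 31}.

Closed sets in (X, τ) are complements of opens:
  closed(X, τ) = {∅, {30}, {30, 31}, {30, 31, 32}, {30, 31, 33}, {30, 31, 32, 33}}.
int(A) = ⋃ {U ∈ τ : U ⊆ A}. Opens contained in A: ∅, {32}.
Taking the union of these: int(A) = {32}.
cl(A) = ⋂ {C closed : A ⊆ C}. Closed sets containing A: {30, 31, 32}, {30, 31, 32, 33}.
Intersecting these: cl(A) = {30, 31, 32}.
∂A = cl(A) ∖ int(A) = {30, 31, 32} ∖ {32} = {30, 31}.


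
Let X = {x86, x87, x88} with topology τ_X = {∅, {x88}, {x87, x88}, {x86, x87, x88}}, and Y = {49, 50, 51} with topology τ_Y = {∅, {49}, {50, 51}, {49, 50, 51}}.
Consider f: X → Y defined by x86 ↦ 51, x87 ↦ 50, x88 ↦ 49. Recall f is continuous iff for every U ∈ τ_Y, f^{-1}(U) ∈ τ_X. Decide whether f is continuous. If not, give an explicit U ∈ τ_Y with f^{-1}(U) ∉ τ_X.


f is NOT continuous.

Compute f^{-1}(U) for each U ∈ τ_Y:
  U = ∅: f^{-1}(U) = ∅ ∈ τ_X ✓.
  U = {49}: f^{-1}(U) = {x88} ∈ τ_X ✓.
  U = {50, 51}: f^{-1}(U) = {x86, x87} ∉ τ_X ✗.
  U = {49, 50, 51}: f^{-1}(U) = {x86, x87, x88} ∈ τ_X ✓.
Found U = {50, 51} with f^{-1}(U) = {x86, x87} not in τ_X. Therefore f is NOT continuous.


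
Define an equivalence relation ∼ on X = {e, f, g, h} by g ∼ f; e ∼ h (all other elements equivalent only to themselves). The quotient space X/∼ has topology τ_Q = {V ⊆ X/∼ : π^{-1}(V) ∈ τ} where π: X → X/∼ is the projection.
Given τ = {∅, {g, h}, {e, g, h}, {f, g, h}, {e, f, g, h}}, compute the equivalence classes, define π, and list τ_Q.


X/∼ = {[e=h], [f=g]}; |τ_Q| = 2.

Equivalence classes: [e=h], [f=g].
Quotient map π: X → X/∼ sends e ↦ [e=h], f ↦ [f=g], g ↦ [f=g], h ↦ [e=h].
For each subset V ⊆ X/∼, compute π^{-1}(V) ⊆ X and check whether π^{-1}(V) ∈ τ. V is open in τ_Q iff π^{-1}(V) ∈ τ.
  V = {}: π^{-1}(V) = ∅ ∈ τ ✓.
  V = {[e=h]}: π^{-1}(V) = {e, h} ∉ τ ✗.
  V = {[f=g]}: π^{-1}(V) = {f, g} ∉ τ ✗.
  V = {[e=h], [f=g]}: π^{-1}(V) = {e, f, g, h} ∈ τ ✓.
Open sets in the quotient: τ_Q = {{}, {[e=h], [f=g]}} (2 elements).


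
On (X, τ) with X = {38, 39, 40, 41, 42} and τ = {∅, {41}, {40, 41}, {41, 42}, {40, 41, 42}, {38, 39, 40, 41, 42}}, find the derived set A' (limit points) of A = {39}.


A' = {38}

For each x ∈ X, list the open sets U ∈ τ with x ∈ U, then check whether U ∩ (A ∖ {x}) ≠ ∅ for every such U.
  x = 38: opens ∋ x are {38, 39, 40, 41, 42}; each meets A ∖ {38}, so x IS a limit point.
  x = 39: open {38, 39, 40, 41, 42} ∋ x has {38, 39, 40, 41, 42} ∩ (A ∖ {39}) = ∅, so x is NOT a limit point.
  x = 40: open {40, 41} ∋ x has {40, 41} ∩ (A ∖ {40}) = ∅, so x is NOT a limit point.
  x = 41: open {41} ∋ x has {41} ∩ (A ∖ {41}) = ∅, so x is NOT a limit point.
  x = 42: open {41, 42} ∋ x has {41, 42} ∩ (A ∖ {42}) = ∅, so x is NOT a limit point.
Collecting: A' = {38}.


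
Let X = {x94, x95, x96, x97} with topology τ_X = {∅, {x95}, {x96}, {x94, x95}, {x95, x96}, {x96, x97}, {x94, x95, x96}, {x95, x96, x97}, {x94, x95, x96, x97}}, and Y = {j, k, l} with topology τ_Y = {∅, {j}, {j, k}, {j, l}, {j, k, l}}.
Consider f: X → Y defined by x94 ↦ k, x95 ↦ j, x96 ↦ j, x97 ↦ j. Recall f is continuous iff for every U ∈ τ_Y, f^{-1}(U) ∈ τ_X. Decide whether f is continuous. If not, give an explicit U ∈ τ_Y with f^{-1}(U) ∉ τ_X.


f IS continuous.

Compute f^{-1}(U) for each U ∈ τ_Y:
  U = ∅: f^{-1}(U) = ∅ ∈ τ_X ✓.
  U = {j}: f^{-1}(U) = {x95, x96, x97} ∈ τ_X ✓.
  U = {j, k}: f^{-1}(U) = {x94, x95, x96, x97} ∈ τ_X ✓.
  U = {j, l}: f^{-1}(U) = {x95, x96, x97} ∈ τ_X ✓.
  U = {j, k, l}: f^{-1}(U) = {x94, x95, x96, x97} ∈ τ_X ✓.
Every preimage lies in τ_X, so f IS continuous.


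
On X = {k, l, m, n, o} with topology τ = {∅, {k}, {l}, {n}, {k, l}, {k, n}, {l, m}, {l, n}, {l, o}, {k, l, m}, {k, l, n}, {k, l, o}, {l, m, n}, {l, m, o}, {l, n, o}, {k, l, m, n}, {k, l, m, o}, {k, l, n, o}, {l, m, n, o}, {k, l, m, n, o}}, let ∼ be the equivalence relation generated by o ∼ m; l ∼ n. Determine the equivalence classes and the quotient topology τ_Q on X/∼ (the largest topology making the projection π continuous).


X/∼ = {[k], [l=n], [m=o]}; |τ_Q| = 6.

Equivalence classes: [k], [l=n], [m=o].
Quotient map π: X → X/∼ sends k ↦ [k], l ↦ [l=n], m ↦ [m=o], n ↦ [l=n], o ↦ [m=o].
For each subset V ⊆ X/∼, compute π^{-1}(V) ⊆ X and check whether π^{-1}(V) ∈ τ. V is open in τ_Q iff π^{-1}(V) ∈ τ.
  V = {}: π^{-1}(V) = ∅ ∈ τ ✓.
  V = {[k]}: π^{-1}(V) = {k} ∈ τ ✓.
  V = {[l=n]}: π^{-1}(V) = {l, n} ∈ τ ✓.
  V = {[k], [l=n]}: π^{-1}(V) = {k, l, n} ∈ τ ✓.
  V = {[m=o]}: π^{-1}(V) = {m, o} ∉ τ ✗.
  V = {[k], [m=o]}: π^{-1}(V) = {k, m, o} ∉ τ ✗.
  V = {[l=n], [m=o]}: π^{-1}(V) = {l, m, n, o} ∈ τ ✓.
  V = {[k], [l=n], [m=o]}: π^{-1}(V) = {k, l, m, n, o} ∈ τ ✓.
Open sets in the quotient: τ_Q = {{}, {[k]}, {[l=n]}, {[k], [l=n]}, {[l=n], [m=o]}, {[k], [l=n], [m=o]}} (6 elements).


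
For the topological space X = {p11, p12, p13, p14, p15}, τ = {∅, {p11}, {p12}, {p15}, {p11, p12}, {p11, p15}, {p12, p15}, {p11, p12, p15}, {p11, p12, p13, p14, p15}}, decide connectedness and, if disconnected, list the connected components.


(X, τ) is connected.

Find clopen sets (U ∈ τ with X ∖ U ∈ τ):
  U = ∅, X ∖ U = {p11, p12, p13, p14, p15} — both open, so U is clopen.
  U = {p11, p12, p13, p14, p15}, X ∖ U = ∅ — both open, so U is clopen.
Only trivial clopens (∅ and X) exist, so (X, τ) is connected.
Compute connected components by grouping points that agree on all clopens:
  component: {p11, p12, p13, p14, p15}


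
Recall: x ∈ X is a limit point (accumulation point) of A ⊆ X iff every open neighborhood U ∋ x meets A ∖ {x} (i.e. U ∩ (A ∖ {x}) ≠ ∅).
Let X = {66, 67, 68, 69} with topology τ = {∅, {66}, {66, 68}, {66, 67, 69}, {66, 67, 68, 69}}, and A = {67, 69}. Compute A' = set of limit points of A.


A' = {67, 69}

For each x ∈ X, list the open sets U ∈ τ with x ∈ U, then check whether U ∩ (A ∖ {x}) ≠ ∅ for every such U.
  x = 66: open {66} ∋ x has {66} ∩ (A ∖ {66}) = ∅, so x is NOT a limit point.
  x = 67: opens ∋ x are {66, 67, 69}, {66, 67, 68, 69}; each meets A ∖ {67}, so x IS a limit point.
  x = 68: open {66, 68} ∋ x has {66, 68} ∩ (A ∖ {68}) = ∅, so x is NOT a limit point.
  x = 69: opens ∋ x are {66, 67, 69}, {66, 67, 68, 69}; each meets A ∖ {69}, so x IS a limit point.
Collecting: A' = {67, 69}.


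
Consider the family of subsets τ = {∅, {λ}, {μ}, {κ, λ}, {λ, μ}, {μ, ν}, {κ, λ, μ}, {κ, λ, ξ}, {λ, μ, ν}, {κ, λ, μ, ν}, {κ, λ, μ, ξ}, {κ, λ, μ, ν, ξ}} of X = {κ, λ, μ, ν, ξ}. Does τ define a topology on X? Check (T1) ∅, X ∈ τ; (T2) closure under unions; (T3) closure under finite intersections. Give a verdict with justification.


τ IS a topology on X.

Axiom (T1): ∅ ∈ τ? Yes; X ∈ τ? Yes.
Axiom (T2/T3): check pairwise unions and intersections of members of τ.
All pairwise intersections and unions checked — each lies in τ. Therefore τ satisfies (T1), (T2), (T3): it IS a topology on X.


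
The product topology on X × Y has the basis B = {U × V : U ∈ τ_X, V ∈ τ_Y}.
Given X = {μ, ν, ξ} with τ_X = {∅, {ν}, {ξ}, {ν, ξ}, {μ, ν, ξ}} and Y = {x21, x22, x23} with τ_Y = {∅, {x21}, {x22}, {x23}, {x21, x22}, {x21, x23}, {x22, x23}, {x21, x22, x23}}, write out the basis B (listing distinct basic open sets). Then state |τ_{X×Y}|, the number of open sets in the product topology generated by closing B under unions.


Basis B = {∅ × ∅, {ν} × {x21}, {ν} × {x22}, {ν} × {x23}, {ξ} × {x21}, {ξ} × {x22}, {ξ} × {x23}, {ν} × {x21, x22}, {ν} × {x21, x23}, {ν, ξ} × {x21}, {ν} × {x22, x23}, {ν, ξ} × {x22}, {ν, ξ} × {x23}, {ξ} × {x21, x22}, {ξ} × {x21, x23}, {ξ} × {x22, x23}, {μ, ν, ξ} × {x21}, {μ, ν, ξ} × {x22}, {μ, ν, ξ} × {x23}, {ν} × {x21, x22, x23}, {ξ} × {x21, x22, x23}, {ν, ξ} × {x21, x22}, {ν, ξ} × {x21, x23}, {ν, ξ} × {x22, x23}, {μ, ν, ξ} × {x21, x22}, {μ, ν, ξ} × {x21, x23}, {μ, ν, ξ} × {x22, x23}, {ν, ξ} × {x21, x22, x23}, {μ, ν, ξ} × {x21, x22, x23}}; |τ_{X×Y}| = 125.

Enumerate products U × V with U ∈ τ_X, V ∈ τ_Y (deduplicated):
  ∅ × ∅ = {} (∅)
  {ν} × {x21} = {(ν,x21)}
  {ν} × {x22} = {(ν,x22)}
  {ν} × {x23} = {(ν,x23)}
  {ξ} × {x21} = {(ξ,x21)}
  {ξ} × {x22} = {(ξ,x22)}
  {ξ} × {x23} = {(ξ,x23)}
  {ν} × {x21, x22} = {(ν,x21), (ν,x22)}
  {ν} × {x21, x23} = {(ν,x21), (ν,x23)}
  {ν, ξ} × {x21} = {(ν,x21), (ξ,x21)}
  {ν} × {x22, x23} = {(ν,x22), (ν,x23)}
  {ν, ξ} × {x22} = {(ν,x22), (ξ,x22)}
  {ν, ξ} × {x23} = {(ν,x23), (ξ,x23)}
  {ξ} × {x21, x22} = {(ξ,x21), (ξ,x22)}
  {ξ} × {x21, x23} = {(ξ,x21), (ξ,x23)}
  {ξ} × {x22, x23} = {(ξ,x22), (ξ,x23)}
  {μ, ν, ξ} × {x21} = {(μ,x21), (ν,x21), (ξ,x21)}
  {μ, ν, ξ} × {x22} = {(μ,x22), (ν,x22), (ξ,x22)}
  {μ, ν, ξ} × {x23} = {(μ,x23), (ν,x23), (ξ,x23)}
  {ν} × {x21, x22, x23} = {(ν,x21), (ν,x22), (ν,x23)}
  {ξ} × {x21, x22, x23} = {(ξ,x21), (ξ,x22), (ξ,x23)}
  {ν, ξ} × {x21, x22} = {(ν,x21), (ν,x22), (ξ,x21), (ξ,x22)}
  {ν, ξ} × {x21, x23} = {(ν,x21), (ν,x23), (ξ,x21), (ξ,x23)}
  {ν, ξ} × {x22, x23} = {(ν,x22), (ν,x23), (ξ,x22), (ξ,x23)}
  {μ, ν, ξ} × {x21, x22} = {(μ,x21), (μ,x22), (ν,x21), (ν,x22), (ξ,x21), (ξ,x22)}
  {μ, ν, ξ} × {x21, x23} = {(μ,x21), (μ,x23), (ν,x21), (ν,x23), (ξ,x21), (ξ,x23)}
  {μ, ν, ξ} × {x22, x23} = {(μ,x22), (μ,x23), (ν,x22), (ν,x23), (ξ,x22), (ξ,x23)}
  {ν, ξ} × {x21, x22, x23} = {(ν,x21), (ν,x22), (ν,x23), (ξ,x21), (ξ,x22), (ξ,x23)}
  {μ, ν, ξ} × {x21, x22, x23} = {(μ,x21), (μ,x22), (μ,x23), (ν,x21), (ν,x22), (ν,x23), (ξ,x21), (ξ,x22), (ξ,x23)}
These 29 distinct sets form the basis B.
Close under arbitrary unions to get τ_{X×Y}; counting gives |τ_{X×Y}| = 125.


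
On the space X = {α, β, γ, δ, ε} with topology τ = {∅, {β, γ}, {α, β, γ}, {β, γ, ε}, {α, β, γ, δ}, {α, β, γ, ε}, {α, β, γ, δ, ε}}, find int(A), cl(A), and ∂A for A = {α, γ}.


int(A) = ∅, cl(A) = {α, β, γ, δ, ε}, ∂A = {α, β, γ, δ, ε}.

Closed sets in (X, τ) are complements of opens:
  closed(X, τ) = {∅, {δ}, {ε}, {α, δ}, {δ, ε}, {α, δ, ε}, {α, β, γ, δ, ε}}.
int(A) = ⋃ {U ∈ τ : U ⊆ A}. Opens contained in A: ∅.
Taking the union of these: int(A) = ∅.
cl(A) = ⋂ {C closed : A ⊆ C}. Closed sets containing A: {α, β, γ, δ, ε}.
Intersecting these: cl(A) = {α, β, γ, δ, ε}.
∂A = cl(A) ∖ int(A) = {α, β, γ, δ, ε} ∖ ∅ = {α, β, γ, δ, ε}.


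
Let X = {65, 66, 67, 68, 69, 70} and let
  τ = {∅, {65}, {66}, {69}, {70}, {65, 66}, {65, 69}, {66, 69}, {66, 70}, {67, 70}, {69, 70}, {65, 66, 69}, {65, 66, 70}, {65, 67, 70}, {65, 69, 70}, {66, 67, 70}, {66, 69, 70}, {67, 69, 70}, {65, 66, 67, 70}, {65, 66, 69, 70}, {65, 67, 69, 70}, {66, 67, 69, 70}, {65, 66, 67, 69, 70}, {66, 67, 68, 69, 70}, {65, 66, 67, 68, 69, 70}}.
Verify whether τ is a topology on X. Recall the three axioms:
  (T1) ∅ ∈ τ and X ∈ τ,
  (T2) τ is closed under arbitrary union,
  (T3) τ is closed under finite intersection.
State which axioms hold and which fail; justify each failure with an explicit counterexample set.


τ is NOT a topology on X.

Axiom (T1): ∅ ∈ τ? Yes; X ∈ τ? Yes.
Axiom (T2/T3): check pairwise unions and intersections of members of τ.
Counterexample for (T2): {65} ∪ {70} = {65, 70} ∉ τ. Therefore τ is NOT a topology.


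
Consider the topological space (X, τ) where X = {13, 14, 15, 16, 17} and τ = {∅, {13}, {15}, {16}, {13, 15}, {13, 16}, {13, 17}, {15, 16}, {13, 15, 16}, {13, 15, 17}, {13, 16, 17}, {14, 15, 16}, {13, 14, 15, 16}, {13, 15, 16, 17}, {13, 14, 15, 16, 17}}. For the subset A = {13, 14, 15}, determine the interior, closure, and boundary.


int(A) = {13, 15}, cl(A) = {13, 14, 15, 17}, ∂A = {14, 17}.

Closed sets in (X, τ) are complements of opens:
  closed(X, τ) = {∅, {14}, {17}, {13, 17}, {14, 15}, {14, 16}, {14, 17}, {13, 14, 17}, {14, 15, 16}, {14, 15, 17}, {14, 16, 17}, {13, 14, 15, 17}, {13, 14, 16, 17}, {14, 15, 16, 17}, {13, 14, 15, 16, 17}}.
int(A) = ⋃ {U ∈ τ : U ⊆ A}. Opens contained in A: ∅, {13}, {15}, {13, 15}.
Taking the union of these: int(A) = {13, 15}.
cl(A) = ⋂ {C closed : A ⊆ C}. Closed sets containing A: {13, 14, 15, 17}, {13, 14, 15, 16, 17}.
Intersecting these: cl(A) = {13, 14, 15, 17}.
∂A = cl(A) ∖ int(A) = {13, 14, 15, 17} ∖ {13, 15} = {14, 17}.


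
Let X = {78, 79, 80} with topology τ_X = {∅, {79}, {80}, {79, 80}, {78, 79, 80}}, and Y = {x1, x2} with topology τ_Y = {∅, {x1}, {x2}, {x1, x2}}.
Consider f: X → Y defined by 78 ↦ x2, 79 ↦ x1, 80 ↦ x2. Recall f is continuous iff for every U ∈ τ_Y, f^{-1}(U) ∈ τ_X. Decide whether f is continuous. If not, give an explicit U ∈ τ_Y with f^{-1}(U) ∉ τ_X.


f is NOT continuous.

Compute f^{-1}(U) for each U ∈ τ_Y:
  U = ∅: f^{-1}(U) = ∅ ∈ τ_X ✓.
  U = {x1}: f^{-1}(U) = {79} ∈ τ_X ✓.
  U = {x2}: f^{-1}(U) = {78, 80} ∉ τ_X ✗.
  U = {x1, x2}: f^{-1}(U) = {78, 79, 80} ∈ τ_X ✓.
Found U = {x2} with f^{-1}(U) = {78, 80} not in τ_X. Therefore f is NOT continuous.


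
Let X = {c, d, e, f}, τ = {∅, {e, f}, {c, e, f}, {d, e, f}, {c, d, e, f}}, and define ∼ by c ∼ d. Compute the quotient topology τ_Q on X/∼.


X/∼ = {[c=d], [e], [f]}; |τ_Q| = 3.

Equivalence classes: [c=d], [e], [f].
Quotient map π: X → X/∼ sends c ↦ [c=d], d ↦ [c=d], e ↦ [e], f ↦ [f].
For each subset V ⊆ X/∼, compute π^{-1}(V) ⊆ X and check whether π^{-1}(V) ∈ τ. V is open in τ_Q iff π^{-1}(V) ∈ τ.
  V = {}: π^{-1}(V) = ∅ ∈ τ ✓.
  V = {[c=d]}: π^{-1}(V) = {c, d} ∉ τ ✗.
  V = {[e]}: π^{-1}(V) = {e} ∉ τ ✗.
  V = {[c=d], [e]}: π^{-1}(V) = {c, d, e} ∉ τ ✗.
  V = {[f]}: π^{-1}(V) = {f} ∉ τ ✗.
  V = {[c=d], [f]}: π^{-1}(V) = {c, d, f} ∉ τ ✗.
  V = {[e], [f]}: π^{-1}(V) = {e, f} ∈ τ ✓.
  V = {[c=d], [e], [f]}: π^{-1}(V) = {c, d, e, f} ∈ τ ✓.
Open sets in the quotient: τ_Q = {{}, {[e], [f]}, {[c=d], [e], [f]}} (3 elements).


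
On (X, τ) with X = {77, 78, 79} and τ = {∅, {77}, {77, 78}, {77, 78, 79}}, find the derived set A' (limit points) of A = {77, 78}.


A' = {78, 79}

For each x ∈ X, list the open sets U ∈ τ with x ∈ U, then check whether U ∩ (A ∖ {x}) ≠ ∅ for every such U.
  x = 77: open {77} ∋ x has {77} ∩ (A ∖ {77}) = ∅, so x is NOT a limit point.
  x = 78: opens ∋ x are {77, 78}, {77, 78, 79}; each meets A ∖ {78}, so x IS a limit point.
  x = 79: opens ∋ x are {77, 78, 79}; each meets A ∖ {79}, so x IS a limit point.
Collecting: A' = {78, 79}.


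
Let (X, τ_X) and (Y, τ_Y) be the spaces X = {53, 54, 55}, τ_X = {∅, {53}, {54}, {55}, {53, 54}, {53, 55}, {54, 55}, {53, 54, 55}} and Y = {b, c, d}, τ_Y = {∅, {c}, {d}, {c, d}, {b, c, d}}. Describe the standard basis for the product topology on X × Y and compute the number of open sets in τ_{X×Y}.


Basis B = {∅ × ∅, {53} × {c}, {53} × {d}, {54} × {c}, {54} × {d}, {55} × {c}, {55} × {d}, {53} × {c, d}, {53, 54} × {c}, {53, 55} × {c}, {53, 54} × {d}, {53, 55} × {d}, {54} × {c, d}, {54, 55} × {c}, {54, 55} × {d}, {55} × {c, d}, {53} × {b, c, d}, {53, 54, 55} × {c}, {53, 54, 55} × {d}, {54} × {b, c, d}, {55} × {b, c, d}, {53, 54} × {c, d}, {53, 55} × {c, d}, {54, 55} × {c, d}, {53, 54} × {b, c, d}, {53, 55} × {b, c, d}, {53, 54, 55} × {c, d}, {54, 55} × {b, c, d}, {53, 54, 55} × {b, c, d}}; |τ_{X×Y}| = 125.

Enumerate products U × V with U ∈ τ_X, V ∈ τ_Y (deduplicated):
  ∅ × ∅ = {} (∅)
  {53} × {c} = {(53,c)}
  {53} × {d} = {(53,d)}
  {54} × {c} = {(54,c)}
  {54} × {d} = {(54,d)}
  {55} × {c} = {(55,c)}
  {55} × {d} = {(55,d)}
  {53} × {c, d} = {(53,c), (53,d)}
  {53, 54} × {c} = {(53,c), (54,c)}
  {53, 55} × {c} = {(53,c), (55,c)}
  {53, 54} × {d} = {(53,d), (54,d)}
  {53, 55} × {d} = {(53,d), (55,d)}
  {54} × {c, d} = {(54,c), (54,d)}
  {54, 55} × {c} = {(54,c), (55,c)}
  {54, 55} × {d} = {(54,d), (55,d)}
  {55} × {c, d} = {(55,c), (55,d)}
  {53} × {b, c, d} = {(53,b), (53,c), (53,d)}
  {53, 54, 55} × {c} = {(53,c), (54,c), (55,c)}
  {53, 54, 55} × {d} = {(53,d), (54,d), (55,d)}
  {54} × {b, c, d} = {(54,b), (54,c), (54,d)}
  {55} × {b, c, d} = {(55,b), (55,c), (55,d)}
  {53, 54} × {c, d} = {(53,c), (53,d), (54,c), (54,d)}
  {53, 55} × {c, d} = {(53,c), (53,d), (55,c), (55,d)}
  {54, 55} × {c, d} = {(54,c), (54,d), (55,c), (55,d)}
  {53, 54} × {b, c, d} = {(53,b), (53,c), (53,d), (54,b), (54,c), (54,d)}
  {53, 55} × {b, c, d} = {(53,b), (53,c), (53,d), (55,b), (55,c), (55,d)}
  {53, 54, 55} × {c, d} = {(53,c), (53,d), (54,c), (54,d), (55,c), (55,d)}
  {54, 55} × {b, c, d} = {(54,b), (54,c), (54,d), (55,b), (55,c), (55,d)}
  {53, 54, 55} × {b, c, d} = {(53,b), (53,c), (53,d), (54,b), (54,c), (54,d), (55,b), (55,c), (55,d)}
These 29 distinct sets form the basis B.
Close under arbitrary unions to get τ_{X×Y}; counting gives |τ_{X×Y}| = 125.


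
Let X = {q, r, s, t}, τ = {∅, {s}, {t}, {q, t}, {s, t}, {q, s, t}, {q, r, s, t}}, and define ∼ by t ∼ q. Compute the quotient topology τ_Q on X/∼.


X/∼ = {[q=t], [r], [s]}; |τ_Q| = 5.

Equivalence classes: [q=t], [r], [s].
Quotient map π: X → X/∼ sends q ↦ [q=t], r ↦ [r], s ↦ [s], t ↦ [q=t].
For each subset V ⊆ X/∼, compute π^{-1}(V) ⊆ X and check whether π^{-1}(V) ∈ τ. V is open in τ_Q iff π^{-1}(V) ∈ τ.
  V = {}: π^{-1}(V) = ∅ ∈ τ ✓.
  V = {[q=t]}: π^{-1}(V) = {q, t} ∈ τ ✓.
  V = {[r]}: π^{-1}(V) = {r} ∉ τ ✗.
  V = {[q=t], [r]}: π^{-1}(V) = {q, r, t} ∉ τ ✗.
  V = {[s]}: π^{-1}(V) = {s} ∈ τ ✓.
  V = {[q=t], [s]}: π^{-1}(V) = {q, s, t} ∈ τ ✓.
  V = {[r], [s]}: π^{-1}(V) = {r, s} ∉ τ ✗.
  V = {[q=t], [r], [s]}: π^{-1}(V) = {q, r, s, t} ∈ τ ✓.
Open sets in the quotient: τ_Q = {{}, {[q=t]}, {[s]}, {[q=t], [s]}, {[q=t], [r], [s]}} (5 elements).


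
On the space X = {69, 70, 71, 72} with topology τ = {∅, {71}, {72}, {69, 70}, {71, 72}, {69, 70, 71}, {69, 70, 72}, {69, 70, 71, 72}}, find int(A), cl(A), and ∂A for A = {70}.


int(A) = ∅, cl(A) = {69, 70}, ∂A = {69, 70}.

Closed sets in (X, τ) are complements of opens:
  closed(X, τ) = {∅, {71}, {72}, {69, 70}, {71, 72}, {69, 70, 71}, {69, 70, 72}, {69, 70, 71, 72}}.
int(A) = ⋃ {U ∈ τ : U ⊆ A}. Opens contained in A: ∅.
Taking the union of these: int(A) = ∅.
cl(A) = ⋂ {C closed : A ⊆ C}. Closed sets containing A: {69, 70}, {69, 70, 71}, {69, 70, 72}, {69, 70, 71, 72}.
Intersecting these: cl(A) = {69, 70}.
∂A = cl(A) ∖ int(A) = {69, 70} ∖ ∅ = {69, 70}.


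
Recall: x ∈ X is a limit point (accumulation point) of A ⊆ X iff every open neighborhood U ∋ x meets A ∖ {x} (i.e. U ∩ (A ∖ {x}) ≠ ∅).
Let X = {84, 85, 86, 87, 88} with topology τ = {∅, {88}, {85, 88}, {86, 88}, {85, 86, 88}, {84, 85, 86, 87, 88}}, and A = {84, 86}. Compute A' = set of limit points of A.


A' = {84, 87}

For each x ∈ X, list the open sets U ∈ τ with x ∈ U, then check whether U ∩ (A ∖ {x}) ≠ ∅ for every such U.
  x = 84: opens ∋ x are {84, 85, 86, 87, 88}; each meets A ∖ {84}, so x IS a limit point.
  x = 85: open {85, 88} ∋ x has {85, 88} ∩ (A ∖ {85}) = ∅, so x is NOT a limit point.
  x = 86: open {86, 88} ∋ x has {86, 88} ∩ (A ∖ {86}) = ∅, so x is NOT a limit point.
  x = 87: opens ∋ x are {84, 85, 86, 87, 88}; each meets A ∖ {87}, so x IS a limit point.
  x = 88: open {88} ∋ x has {88} ∩ (A ∖ {88}) = ∅, so x is NOT a limit point.
Collecting: A' = {84, 87}.


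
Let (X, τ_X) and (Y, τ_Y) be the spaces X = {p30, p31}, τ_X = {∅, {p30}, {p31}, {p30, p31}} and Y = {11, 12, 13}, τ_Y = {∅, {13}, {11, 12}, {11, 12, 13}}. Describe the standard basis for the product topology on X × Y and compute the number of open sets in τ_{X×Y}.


Basis B = {∅ × ∅, {p30} × {13}, {p31} × {13}, {p30} × {11, 12}, {p30, p31} × {13}, {p31} × {11, 12}, {p30} × {11, 12, 13}, {p31} × {11, 12, 13}, {p30, p31} × {11, 12}, {p30, p31} × {11, 12, 13}}; |τ_{X×Y}| = 16.

Enumerate products U × V with U ∈ τ_X, V ∈ τ_Y (deduplicated):
  ∅ × ∅ = {} (∅)
  {p30} × {13} = {(p30,13)}
  {p31} × {13} = {(p31,13)}
  {p30} × {11, 12} = {(p30,11), (p30,12)}
  {p30, p31} × {13} = {(p30,13), (p31,13)}
  {p31} × {11, 12} = {(p31,11), (p31,12)}
  {p30} × {11, 12, 13} = {(p30,11), (p30,12), (p30,13)}
  {p31} × {11, 12, 13} = {(p31,11), (p31,12), (p31,13)}
  {p30, p31} × {11, 12} = {(p30,11), (p30,12), (p31,11), (p31,12)}
  {p30, p31} × {11, 12, 13} = {(p30,11), (p30,12), (p30,13), (p31,11), (p31,12), (p31,13)}
These 10 distinct sets form the basis B.
Close under arbitrary unions to get τ_{X×Y}; counting gives |τ_{X×Y}| = 16.


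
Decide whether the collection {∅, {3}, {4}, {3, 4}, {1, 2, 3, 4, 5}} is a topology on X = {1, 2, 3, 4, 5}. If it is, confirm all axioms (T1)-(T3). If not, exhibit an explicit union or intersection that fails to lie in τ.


τ IS a topology on X.

Axiom (T1): ∅ ∈ τ? Yes; X ∈ τ? Yes.
Axiom (T2/T3): check pairwise unions and intersections of members of τ.
All pairwise intersections and unions checked — each lies in τ. Therefore τ satisfies (T1), (T2), (T3): it IS a topology on X.


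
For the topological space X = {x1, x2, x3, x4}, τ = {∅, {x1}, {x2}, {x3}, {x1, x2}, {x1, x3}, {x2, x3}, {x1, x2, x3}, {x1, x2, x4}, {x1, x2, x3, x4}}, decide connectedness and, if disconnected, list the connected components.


(X, τ) is disconnected; components = [{x3}, {x1, x2, x4}].

Find clopen sets (U ∈ τ with X ∖ U ∈ τ):
  U = ∅, X ∖ U = {x1, x2, x3, x4} — both open, so U is clopen.
  U = {x3}, X ∖ U = {x1, x2, x4} — both open, so U is clopen.
  U = {x1, x2, x4}, X ∖ U = {x3} — both open, so U is clopen.
  U = {x1, x2, x3, x4}, X ∖ U = ∅ — both open, so U is clopen.
Nontrivial clopen(s) exist: e.g. {x1, x2, x4}. So (X, τ) is disconnected.
Compute connected components by grouping points that agree on all clopens:
  component: {x3}
  component: {x1, x2, x4}


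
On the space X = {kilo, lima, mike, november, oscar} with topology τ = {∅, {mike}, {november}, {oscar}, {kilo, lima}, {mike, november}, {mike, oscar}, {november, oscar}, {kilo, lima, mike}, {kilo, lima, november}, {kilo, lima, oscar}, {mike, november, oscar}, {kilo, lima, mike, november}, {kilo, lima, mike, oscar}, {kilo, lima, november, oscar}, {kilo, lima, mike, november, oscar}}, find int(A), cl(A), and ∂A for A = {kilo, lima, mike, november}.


int(A) = {kilo, lima, mike, november}, cl(A) = {kilo, lima, mike, november}, ∂A = ∅.

Closed sets in (X, τ) are complements of opens:
  closed(X, τ) = {∅, {mike}, {november}, {oscar}, {kilo, lima}, {mike, november}, {mike, oscar}, {november, oscar}, {kilo, lima, mike}, {kilo, lima, november}, {kilo, lima, oscar}, {mike, november, oscar}, {kilo, lima, mike, november}, {kilo, lima, mike, oscar}, {kilo, lima, november, oscar}, {kilo, lima, mike, november, oscar}}.
int(A) = ⋃ {U ∈ τ : U ⊆ A}. Opens contained in A: ∅, {mike}, {november}, {kilo, lima}, {mike, november}, {kilo, lima, mike}, {kilo, lima, november}, {kilo, lima, mike, november}.
Taking the union of these: int(A) = {kilo, lima, mike, november}.
cl(A) = ⋂ {C closed : A ⊆ C}. Closed sets containing A: {kilo, lima, mike, november}, {kilo, lima, mike, november, oscar}.
Intersecting these: cl(A) = {kilo, lima, mike, november}.
∂A = cl(A) ∖ int(A) = {kilo, lima, mike, november} ∖ {kilo, lima, mike, november} = ∅.


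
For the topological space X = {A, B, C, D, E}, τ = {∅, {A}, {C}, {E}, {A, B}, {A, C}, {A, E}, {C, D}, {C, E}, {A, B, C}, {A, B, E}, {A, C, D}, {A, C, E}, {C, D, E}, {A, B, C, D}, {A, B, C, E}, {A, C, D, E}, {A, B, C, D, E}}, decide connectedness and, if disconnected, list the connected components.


(X, τ) is disconnected; components = [{E}, {A, B}, {C, D}].

Find clopen sets (U ∈ τ with X ∖ U ∈ τ):
  U = ∅, X ∖ U = {A, B, C, D, E} — both open, so U is clopen.
  U = {E}, X ∖ U = {A, B, C, D} — both open, so U is clopen.
  U = {A, B}, X ∖ U = {C, D, E} — both open, so U is clopen.
  U = {C, D}, X ∖ U = {A, B, E} — both open, so U is clopen.
  U = {A, B, E}, X ∖ U = {C, D} — both open, so U is clopen.
  U = {C, D, E}, X ∖ U = {A, B} — both open, so U is clopen.
  U = {A, B, C, D}, X ∖ U = {E} — both open, so U is clopen.
  U = {A, B, C, D, E}, X ∖ U = ∅ — both open, so U is clopen.
Nontrivial clopen(s) exist: e.g. {C, D, E}. So (X, τ) is disconnected.
Compute connected components by grouping points that agree on all clopens:
  component: {E}
  component: {A, B}
  component: {C, D}


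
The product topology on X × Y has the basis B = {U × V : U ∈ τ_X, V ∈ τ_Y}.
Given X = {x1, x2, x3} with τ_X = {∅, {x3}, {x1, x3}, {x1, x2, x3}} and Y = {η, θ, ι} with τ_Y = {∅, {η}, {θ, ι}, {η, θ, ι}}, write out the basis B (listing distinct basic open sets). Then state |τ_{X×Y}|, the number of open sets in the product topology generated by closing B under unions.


Basis B = {∅ × ∅, {x3} × {η}, {x1, x3} × {η}, {x3} × {θ, ι}, {x1, x2, x3} × {η}, {x3} × {η, θ, ι}, {x1, x3} × {θ, ι}, {x1, x3} × {η, θ, ι}, {x1, x2, x3} × {θ, ι}, {x1, x2, x3} × {η, θ, ι}}; |τ_{X×Y}| = 16.

Enumerate products U × V with U ∈ τ_X, V ∈ τ_Y (deduplicated):
  ∅ × ∅ = {} (∅)
  {x3} × {η} = {(x3,η)}
  {x1, x3} × {η} = {(x1,η), (x3,η)}
  {x3} × {θ, ι} = {(x3,θ), (x3,ι)}
  {x1, x2, x3} × {η} = {(x1,η), (x2,η), (x3,η)}
  {x3} × {η, θ, ι} = {(x3,η), (x3,θ), (x3,ι)}
  {x1, x3} × {θ, ι} = {(x1,θ), (x1,ι), (x3,θ), (x3,ι)}
  {x1, x3} × {η, θ, ι} = {(x1,η), (x1,θ), (x1,ι), (x3,η), (x3,θ), (x3,ι)}
  {x1, x2, x3} × {θ, ι} = {(x1,θ), (x1,ι), (x2,θ), (x2,ι), (x3,θ), (x3,ι)}
  {x1, x2, x3} × {η, θ, ι} = {(x1,η), (x1,θ), (x1,ι), (x2,η), (x2,θ), (x2,ι), (x3,η), (x3,θ), (x3,ι)}
These 10 distinct sets form the basis B.
Close under arbitrary unions to get τ_{X×Y}; counting gives |τ_{X×Y}| = 16.


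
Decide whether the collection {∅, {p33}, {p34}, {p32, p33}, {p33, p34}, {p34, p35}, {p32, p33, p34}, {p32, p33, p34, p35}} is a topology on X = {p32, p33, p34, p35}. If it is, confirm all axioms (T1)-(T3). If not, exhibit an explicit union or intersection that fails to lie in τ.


τ is NOT a topology on X.

Axiom (T1): ∅ ∈ τ? Yes; X ∈ τ? Yes.
Axiom (T2/T3): check pairwise unions and intersections of members of τ.
Counterexample for (T2): {p33} ∪ {p34, p35} = {p33, p34, p35} ∉ τ. Therefore τ is NOT a topology.


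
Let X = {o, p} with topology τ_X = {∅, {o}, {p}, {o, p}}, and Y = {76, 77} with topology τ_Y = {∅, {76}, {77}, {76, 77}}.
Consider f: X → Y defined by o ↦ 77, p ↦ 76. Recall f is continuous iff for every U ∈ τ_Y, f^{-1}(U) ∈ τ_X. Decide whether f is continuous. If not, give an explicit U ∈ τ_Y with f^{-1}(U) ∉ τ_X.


f IS continuous.

Compute f^{-1}(U) for each U ∈ τ_Y:
  U = ∅: f^{-1}(U) = ∅ ∈ τ_X ✓.
  U = {76}: f^{-1}(U) = {p} ∈ τ_X ✓.
  U = {77}: f^{-1}(U) = {o} ∈ τ_X ✓.
  U = {76, 77}: f^{-1}(U) = {o, p} ∈ τ_X ✓.
Every preimage lies in τ_X, so f IS continuous.


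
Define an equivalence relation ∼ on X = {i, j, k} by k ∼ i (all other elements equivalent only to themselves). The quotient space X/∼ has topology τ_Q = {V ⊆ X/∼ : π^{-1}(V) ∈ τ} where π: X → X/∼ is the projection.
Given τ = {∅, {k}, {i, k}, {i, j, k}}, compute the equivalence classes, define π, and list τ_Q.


X/∼ = {[i=k], [j]}; |τ_Q| = 3.

Equivalence classes: [i=k], [j].
Quotient map π: X → X/∼ sends i ↦ [i=k], j ↦ [j], k ↦ [i=k].
For each subset V ⊆ X/∼, compute π^{-1}(V) ⊆ X and check whether π^{-1}(V) ∈ τ. V is open in τ_Q iff π^{-1}(V) ∈ τ.
  V = {}: π^{-1}(V) = ∅ ∈ τ ✓.
  V = {[i=k]}: π^{-1}(V) = {i, k} ∈ τ ✓.
  V = {[j]}: π^{-1}(V) = {j} ∉ τ ✗.
  V = {[i=k], [j]}: π^{-1}(V) = {i, j, k} ∈ τ ✓.
Open sets in the quotient: τ_Q = {{}, {[i=k]}, {[i=k], [j]}} (3 elements).


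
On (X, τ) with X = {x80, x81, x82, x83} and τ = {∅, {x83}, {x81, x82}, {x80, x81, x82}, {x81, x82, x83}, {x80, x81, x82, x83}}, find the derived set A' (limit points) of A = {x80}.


A' = ∅

For each x ∈ X, list the open sets U ∈ τ with x ∈ U, then check whether U ∩ (A ∖ {x}) ≠ ∅ for every such U.
  x = x80: open {x80, x81, x82} ∋ x has {x80, x81, x82} ∩ (A ∖ {x80}) = ∅, so x is NOT a limit point.
  x = x81: open {x81, x82} ∋ x has {x81, x82} ∩ (A ∖ {x81}) = ∅, so x is NOT a limit point.
  x = x82: open {x81, x82} ∋ x has {x81, x82} ∩ (A ∖ {x82}) = ∅, so x is NOT a limit point.
  x = x83: open {x83} ∋ x has {x83} ∩ (A ∖ {x83}) = ∅, so x is NOT a limit point.
Collecting: A' = ∅.


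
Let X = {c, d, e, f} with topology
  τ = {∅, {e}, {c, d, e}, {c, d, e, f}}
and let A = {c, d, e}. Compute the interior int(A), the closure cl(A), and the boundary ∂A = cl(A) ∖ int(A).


int(A) = {c, d, e}, cl(A) = {c, d, e, f}, ∂A = {f}.

Closed sets in (X, τ) are complements of opens:
  closed(X, τ) = {∅, {f}, {c, d, f}, {c, d, e, f}}.
int(A) = ⋃ {U ∈ τ : U ⊆ A}. Opens contained in A: ∅, {e}, {c, d, e}.
Taking the union of these: int(A) = {c, d, e}.
cl(A) = ⋂ {C closed : A ⊆ C}. Closed sets containing A: {c, d, e, f}.
Intersecting these: cl(A) = {c, d, e, f}.
∂A = cl(A) ∖ int(A) = {c, d, e, f} ∖ {c, d, e} = {f}.


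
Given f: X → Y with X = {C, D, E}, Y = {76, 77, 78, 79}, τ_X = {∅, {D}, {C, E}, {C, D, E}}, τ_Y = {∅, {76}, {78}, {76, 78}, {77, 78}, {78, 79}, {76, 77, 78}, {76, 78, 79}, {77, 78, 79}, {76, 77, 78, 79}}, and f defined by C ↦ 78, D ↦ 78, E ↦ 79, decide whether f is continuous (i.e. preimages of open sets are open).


f is NOT continuous.

Compute f^{-1}(U) for each U ∈ τ_Y:
  U = ∅: f^{-1}(U) = ∅ ∈ τ_X ✓.
  U = {76}: f^{-1}(U) = ∅ ∈ τ_X ✓.
  U = {78}: f^{-1}(U) = {C, D} ∉ τ_X ✗.
  U = {76, 78}: f^{-1}(U) = {C, D} ∉ τ_X ✗.
  U = {77, 78}: f^{-1}(U) = {C, D} ∉ τ_X ✗.
  U = {78, 79}: f^{-1}(U) = {C, D, E} ∈ τ_X ✓.
  U = {76, 77, 78}: f^{-1}(U) = {C, D} ∉ τ_X ✗.
  U = {76, 78, 79}: f^{-1}(U) = {C, D, E} ∈ τ_X ✓.
  U = {77, 78, 79}: f^{-1}(U) = {C, D, E} ∈ τ_X ✓.
  U = {76, 77, 78, 79}: f^{-1}(U) = {C, D, E} ∈ τ_X ✓.
Found U = {78} with f^{-1}(U) = {C, D} not in τ_X. Therefore f is NOT continuous.


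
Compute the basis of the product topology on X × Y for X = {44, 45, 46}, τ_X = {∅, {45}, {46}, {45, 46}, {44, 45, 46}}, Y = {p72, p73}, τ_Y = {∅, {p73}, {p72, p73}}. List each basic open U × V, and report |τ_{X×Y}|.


Basis B = {∅ × ∅, {45} × {p73}, {46} × {p73}, {45} × {p72, p73}, {45, 46} × {p73}, {46} × {p72, p73}, {44, 45, 46} × {p73}, {45, 46} × {p72, p73}, {44, 45, 46} × {p72, p73}}; |τ_{X×Y}| = 14.

Enumerate products U × V with U ∈ τ_X, V ∈ τ_Y (deduplicated):
  ∅ × ∅ = {} (∅)
  {45} × {p73} = {(45,p73)}
  {46} × {p73} = {(46,p73)}
  {45} × {p72, p73} = {(45,p72), (45,p73)}
  {45, 46} × {p73} = {(45,p73), (46,p73)}
  {46} × {p72, p73} = {(46,p72), (46,p73)}
  {44, 45, 46} × {p73} = {(44,p73), (45,p73), (46,p73)}
  {45, 46} × {p72, p73} = {(45,p72), (45,p73), (46,p72), (46,p73)}
  {44, 45, 46} × {p72, p73} = {(44,p72), (44,p73), (45,p72), (45,p73), (46,p72), (46,p73)}
These 9 distinct sets form the basis B.
Close under arbitrary unions to get τ_{X×Y}; counting gives |τ_{X×Y}| = 14.


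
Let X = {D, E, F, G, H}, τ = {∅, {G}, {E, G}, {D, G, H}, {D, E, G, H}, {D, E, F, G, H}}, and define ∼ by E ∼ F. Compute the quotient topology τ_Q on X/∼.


X/∼ = {[D], [E=F], [G], [H]}; |τ_Q| = 4.

Equivalence classes: [D], [E=F], [G], [H].
Quotient map π: X → X/∼ sends D ↦ [D], E ↦ [E=F], F ↦ [E=F], G ↦ [G], H ↦ [H].
For each subset V ⊆ X/∼, compute π^{-1}(V) ⊆ X and check whether π^{-1}(V) ∈ τ. V is open in τ_Q iff π^{-1}(V) ∈ τ.
  V = {}: π^{-1}(V) = ∅ ∈ τ ✓.
  V = {[D]}: π^{-1}(V) = {D} ∉ τ ✗.
  V = {[E=F]}: π^{-1}(V) = {E, F} ∉ τ ✗.
  V = {[D], [E=F]}: π^{-1}(V) = {D, E, F} ∉ τ ✗.
  V = {[G]}: π^{-1}(V) = {G} ∈ τ ✓.
  V = {[D], [G]}: π^{-1}(V) = {D, G} ∉ τ ✗.
  V = {[E=F], [G]}: π^{-1}(V) = {E, F, G} ∉ τ ✗.
  V = {[D], [E=F], [G]}: π^{-1}(V) = {D, E, F, G} ∉ τ ✗.
  V = {[H]}: π^{-1}(V) = {H} ∉ τ ✗.
  V = {[D], [H]}: π^{-1}(V) = {D, H} ∉ τ ✗.
  V = {[E=F], [H]}: π^{-1}(V) = {E, F, H} ∉ τ ✗.
  V = {[D], [E=F], [H]}: π^{-1}(V) = {D, E, F, H} ∉ τ ✗.
  V = {[G], [H]}: π^{-1}(V) = {G, H} ∉ τ ✗.
  V = {[D], [G], [H]}: π^{-1}(V) = {D, G, H} ∈ τ ✓.
  V = {[E=F], [G], [H]}: π^{-1}(V) = {E, F, G, H} ∉ τ ✗.
  V = {[D], [E=F], [G], [H]}: π^{-1}(V) = {D, E, F, G, H} ∈ τ ✓.
Open sets in the quotient: τ_Q = {{}, {[G]}, {[D], [G], [H]}, {[D], [E=F], [G], [H]}} (4 elements).


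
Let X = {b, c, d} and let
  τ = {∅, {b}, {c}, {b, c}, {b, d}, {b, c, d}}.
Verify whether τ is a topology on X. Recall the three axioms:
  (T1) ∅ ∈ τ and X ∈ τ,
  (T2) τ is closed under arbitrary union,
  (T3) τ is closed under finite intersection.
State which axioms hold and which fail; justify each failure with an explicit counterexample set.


τ IS a topology on X.

Axiom (T1): ∅ ∈ τ? Yes; X ∈ τ? Yes.
Axiom (T2/T3): check pairwise unions and intersections of members of τ.
All pairwise intersections and unions checked — each lies in τ. Therefore τ satisfies (T1), (T2), (T3): it IS a topology on X.


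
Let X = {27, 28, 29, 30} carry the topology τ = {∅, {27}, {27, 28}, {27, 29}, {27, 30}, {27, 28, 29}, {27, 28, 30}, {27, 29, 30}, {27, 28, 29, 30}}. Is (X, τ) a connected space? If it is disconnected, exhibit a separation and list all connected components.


(X, τ) is connected.

Find clopen sets (U ∈ τ with X ∖ U ∈ τ):
  U = ∅, X ∖ U = {27, 28, 29, 30} — both open, so U is clopen.
  U = {27, 28, 29, 30}, X ∖ U = ∅ — both open, so U is clopen.
Only trivial clopens (∅ and X) exist, so (X, τ) is connected.
Compute connected components by grouping points that agree on all clopens:
  component: {27, 28, 29, 30}


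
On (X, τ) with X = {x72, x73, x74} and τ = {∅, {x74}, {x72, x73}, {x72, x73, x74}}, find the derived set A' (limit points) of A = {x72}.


A' = {x73}

For each x ∈ X, list the open sets U ∈ τ with x ∈ U, then check whether U ∩ (A ∖ {x}) ≠ ∅ for every such U.
  x = x72: open {x72, x73} ∋ x has {x72, x73} ∩ (A ∖ {x72}) = ∅, so x is NOT a limit point.
  x = x73: opens ∋ x are {x72, x73}, {x72, x73, x74}; each meets A ∖ {x73}, so x IS a limit point.
  x = x74: open {x74} ∋ x has {x74} ∩ (A ∖ {x74}) = ∅, so x is NOT a limit point.
Collecting: A' = {x73}.
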